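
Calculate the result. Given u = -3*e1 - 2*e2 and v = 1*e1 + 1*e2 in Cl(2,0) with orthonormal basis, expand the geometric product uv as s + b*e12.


Expand: (-3*e1 - 2*e2)(1*e1 + 1*e2)
= (-3)*1*e1e1 + (-3)*1*e1e2 + (-2)*1*e2e1 + (-2)*1*e2e2
Using e1^2 = e2^2 = 1, e2e1 = -e1e2:
Scalar part s = (-3)*1 + (-2)*1 = -3 + (-2) = -5
Bivector part b = (-3)*1 - (-2)*1 = -3 - (-2) = -1
uv = -5 - 1*e12


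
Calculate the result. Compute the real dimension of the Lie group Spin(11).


Spin(n) double-covers SO(n); both have Lie algebra so(n) of dimension n(n-1)/2.
n = 11
n(n-1) = 11 * 10 = 110
dim Spin(11) = 110/2 = 55


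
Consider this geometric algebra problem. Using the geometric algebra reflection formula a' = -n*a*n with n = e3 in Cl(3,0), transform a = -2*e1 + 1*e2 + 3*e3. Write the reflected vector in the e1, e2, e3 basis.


Reflection formula: a' = -n*a*n, with n = e3 (unit vector, n^2 = 1).
For reflection through hyperplane perp to e3:
The component along e3 flips sign, others stay.
a = (-2, 1, 3)
a' = (-2, 1, -3)
a' = -2*e1 + 1*e2 - 3*e3


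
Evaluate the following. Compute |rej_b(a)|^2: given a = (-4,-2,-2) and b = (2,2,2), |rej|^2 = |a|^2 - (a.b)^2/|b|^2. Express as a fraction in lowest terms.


|a|^2 = (-4)^2 + (-2)^2 + (-2)^2 = 24
|b|^2 = 2^2 + 2^2 + 2^2 = 12
a . b = (-4)*2 + (-2)*2 + (-2)*2 = -16
(a.b)^2 = (-16)^2 = 256
|rej|^2 = 24 - 256/12
= (288 - 256)/12
= 32/12
In lowest terms: 8/3


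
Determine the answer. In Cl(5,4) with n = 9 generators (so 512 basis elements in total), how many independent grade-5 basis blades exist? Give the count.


Number of grade-k basis blades in Cl(p,q) with n = p + q is C(n, k).
n = 5 + 4 = 9
C(9, 5) = 9! / (5! * 4!)
= 362880 / (120 * 24)
= 126


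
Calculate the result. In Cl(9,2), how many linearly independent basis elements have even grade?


Even subalgebra dimension = 2^(n-1)
n = 9 + 2 = 11
2^(11 - 1) = 2^10 = 1024
Verification: sum of C(11,k) for even k = 1 + 55 + 330 + 462 + 165 + 11 = 1024
Result = 1024


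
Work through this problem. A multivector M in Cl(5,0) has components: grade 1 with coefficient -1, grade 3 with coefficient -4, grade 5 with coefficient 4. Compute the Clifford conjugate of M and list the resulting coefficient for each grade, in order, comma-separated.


Clifford conjugate sign for grade k: (-1)^(k(k+1)/2)
Grade 1: (-1)^(1*2/2) = (-1)^1 = -1, coeff -1 -> 1
Grade 3: (-1)^(3*4/2) = (-1)^6 = 1, coeff -4 -> -4
Grade 5: (-1)^(5*6/2) = (-1)^15 = -1, coeff 4 -> -4
Conjugated coefficients: 1, -4, -4


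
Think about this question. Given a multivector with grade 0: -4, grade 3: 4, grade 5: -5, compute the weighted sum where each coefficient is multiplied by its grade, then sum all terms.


Grade-weighted sum = sum of grade_k * coefficient_k
0*(-4) = 0
3*4 = 12
5*(-5) = -25
Total = 0 + 12 + (-25) = -13


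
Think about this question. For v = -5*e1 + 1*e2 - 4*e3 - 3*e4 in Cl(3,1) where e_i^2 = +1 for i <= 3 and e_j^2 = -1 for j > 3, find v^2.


v^2 = sum of c_i^2 * e_i^2
Positive signature terms (e_i^2 = +1): (-5)^2 + 1^2 + (-4)^2 = 42
Negative signature terms (e_j^2 = -1): (-3)^2 = 9
v^2 = 42 - 9 = 33


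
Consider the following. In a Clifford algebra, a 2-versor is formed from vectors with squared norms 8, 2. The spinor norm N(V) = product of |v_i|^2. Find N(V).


Spinor norm N(V) = |v1|^2 * |v2|^2 * ... * |v2|^2
= 8 * 2
Running product: 8, 16
N(V) = 16


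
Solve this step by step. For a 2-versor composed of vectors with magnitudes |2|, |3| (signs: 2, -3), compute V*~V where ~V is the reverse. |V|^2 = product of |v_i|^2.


Each vector v_i has |v_i|^2 = s_i^2
Squared scales: 2^2 = 4, (-3)^2 = 9
|V|^2 = 4 * 9
= 36


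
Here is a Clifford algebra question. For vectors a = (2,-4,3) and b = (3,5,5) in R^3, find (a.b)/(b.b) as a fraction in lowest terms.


Projection coefficient = (a . b) / (b . b)
a . b = 2*3 + (-4)*5 + 3*5
= 6 + (-20) + 15 = 1
b . b = 3^2 + 5^2 + 5^2
= 9 + 25 + 25 = 59
Coefficient = 1/59
In lowest terms: 1/59


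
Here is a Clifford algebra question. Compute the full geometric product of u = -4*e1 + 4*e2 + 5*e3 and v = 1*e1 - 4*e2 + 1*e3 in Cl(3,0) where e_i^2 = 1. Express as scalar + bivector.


In Cl(3,0): e_i^2 = 1, e_ie_j = -e_je_i for i != j.
Scalar part = u . v = (-4)*1 + 4*(-4) + 5*1
= -4 + (-16) + 5 = -15
e12 coeff = (-4)*(-4) - 4*1 = 16 - 4 = 12
e13 coeff = (-4)*1 - 5*1 = -4 - 5 = -9
e23 coeff = 4*1 - 5*(-4) = 4 - (-20) = 24
uv = -15 + 12*e12 - 9*e13 + 24*e23


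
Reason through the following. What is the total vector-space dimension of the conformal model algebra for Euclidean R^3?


The conformal model of R^3 uses Cl(4,1): the 3 Euclidean generators plus two extra orthogonal generators e+ (e+^2 = +1) and e- (e-^2 = -1), from which the null vectors e0, einf are built.
Number of generators m = 3 + 2 = 5.
dim Cl(p,q) = 2^m = 2^5 = 32


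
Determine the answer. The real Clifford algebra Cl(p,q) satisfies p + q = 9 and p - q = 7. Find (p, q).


We need p + q = 9 and p - q = 7.
Adding: 2p = 9 + 7 = 16, so p = 8.
Then q = 9 - 8 = 1.
(p, q) = (8, 1)


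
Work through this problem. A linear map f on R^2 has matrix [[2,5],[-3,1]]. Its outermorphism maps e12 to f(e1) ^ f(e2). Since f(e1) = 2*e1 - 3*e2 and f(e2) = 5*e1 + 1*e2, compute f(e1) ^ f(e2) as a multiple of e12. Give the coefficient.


The outermorphism of a linear map f sends e1^e2 to f(e1)^f(e2).
f(e1) = 2*e1 - 3*e2
f(e2) = 5*e1 + 1*e2
f(e1) ^ f(e2) = (2*e1 - 3*e2) ^ (5*e1 + 1*e2)
= 2*1*e12 + (-3)*5*e21
= (2 - (-15))*e12
= 17*e12
Coefficient = 17


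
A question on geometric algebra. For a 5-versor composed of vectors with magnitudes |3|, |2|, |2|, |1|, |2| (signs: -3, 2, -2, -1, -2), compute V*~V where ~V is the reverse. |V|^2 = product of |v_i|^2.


Each vector v_i has |v_i|^2 = s_i^2
Squared scales: (-3)^2 = 9, 2^2 = 4, (-2)^2 = 4, (-1)^2 = 1, (-2)^2 = 4
|V|^2 = 9 * 4 * 4 * 1 * 4
= 576


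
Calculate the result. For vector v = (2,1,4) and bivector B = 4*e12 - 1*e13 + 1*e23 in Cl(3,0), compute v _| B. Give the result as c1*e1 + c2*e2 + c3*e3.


Left contraction v _| B = <vB>_1 (grade-1 part of the geometric product vB).
Using e1_|e12 = e2, e2_|e12 = -e1, e1_|e13 = e3, e3_|e13 = -e1, e2_|e23 = e3, e3_|e23 = -e2:
e1 coeff: -v2*b12 - v3*b13 = -(1)*(4) - (4)*(-1) = 0
e2 coeff: v1*b12 - v3*b23 = (2)*(4) - (4)*(1) = 4
e3 coeff: v1*b13 + v2*b23 = (2)*(-1) + (1)*(1) = -1
v _| B = 0*e1 + 4*e2 - 1*e3


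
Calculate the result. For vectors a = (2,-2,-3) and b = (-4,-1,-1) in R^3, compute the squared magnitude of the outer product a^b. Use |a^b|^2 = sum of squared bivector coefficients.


a wedge b = (a1*b2 - a2*b1)*e12 + (a1*b3 - a3*b1)*e13 + (a2*b3 - a3*b2)*e23
e12 coeff: 2*(-1) - (-2)*(-4) = -2 - 8 = -10
e13 coeff: 2*(-1) - (-3)*(-4) = -2 - 12 = -14
e23 coeff: (-2)*(-1) - (-3)*(-1) = 2 - 3 = -1
|a wedge b|^2 = (-10)^2 + (-14)^2 + (-1)^2
= 100 + 196 + 1
= 297


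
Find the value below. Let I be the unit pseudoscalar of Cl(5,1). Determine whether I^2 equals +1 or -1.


The pseudoscalar I = e1...e_n (product of all n generators) of Cl(p,q) satisfies I^2 = (-1)^(q + n(n-1)/2).
p = 5, q = 1, n = p + q = 6
n(n-1)/2 = 6 * 5 / 2 = 15
Exponent = q + n(n-1)/2 = 1 + 15 = 16
I^2 = (-1)^16 = +1


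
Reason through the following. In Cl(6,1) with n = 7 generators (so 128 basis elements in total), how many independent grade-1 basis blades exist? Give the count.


Number of grade-k basis blades in Cl(p,q) with n = p + q is C(n, k).
n = 6 + 1 = 7
C(7, 1) = 7! / (1! * 6!)
= 5040 / (1 * 720)
= 7


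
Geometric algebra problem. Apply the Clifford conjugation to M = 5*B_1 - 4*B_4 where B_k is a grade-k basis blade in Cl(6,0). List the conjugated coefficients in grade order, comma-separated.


Clifford conjugate sign for grade k: (-1)^(k(k+1)/2)
Grade 1: (-1)^(1*2/2) = (-1)^1 = -1, coeff 5 -> -5
Grade 4: (-1)^(4*5/2) = (-1)^10 = 1, coeff -4 -> -4
Conjugated coefficients: -5, -4


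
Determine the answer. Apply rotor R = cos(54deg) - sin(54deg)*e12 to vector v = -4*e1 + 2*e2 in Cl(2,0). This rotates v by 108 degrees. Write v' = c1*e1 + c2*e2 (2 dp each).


Rotor R = cos(54deg) - sin(54deg)*e12
Rotation angle theta = 2 * 54 = 108 degrees
v' = R*v*~R rotates v by theta.
cos(108deg) = -0.3090, sin(108deg) = 0.9511
v'_1 = -4*cos(108deg) - 2*sin(108deg)
= -4*(-0.3090) - 2*0.9511
= -0.67
v'_2 = -4*sin(108deg) + 2*cos(108deg)
= -4*0.9511 + 2*(-0.3090)
= -4.42
v' = -0.67*e1 - 4.42*e2


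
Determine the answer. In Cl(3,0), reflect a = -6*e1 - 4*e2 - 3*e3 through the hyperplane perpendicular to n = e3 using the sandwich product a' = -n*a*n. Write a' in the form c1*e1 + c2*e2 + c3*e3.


Reflection formula: a' = -n*a*n, with n = e3 (unit vector, n^2 = 1).
For reflection through hyperplane perp to e3:
The component along e3 flips sign, others stay.
a = (-6, -4, -3)
a' = (-6, -4, 3)
a' = -6*e1 - 4*e2 + 3*e3


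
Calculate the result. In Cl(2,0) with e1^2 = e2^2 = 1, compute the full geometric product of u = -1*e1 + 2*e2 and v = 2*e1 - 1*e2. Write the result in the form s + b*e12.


Expand: (-1*e1 + 2*e2)(2*e1 - 1*e2)
= (-1)*2*e1e1 + (-1)*(-1)*e1e2 + 2*2*e2e1 + 2*(-1)*e2e2
Using e1^2 = e2^2 = 1, e2e1 = -e1e2:
Scalar part s = (-1)*2 + 2*(-1) = -2 + (-2) = -4
Bivector part b = (-1)*(-1) - 2*2 = 1 - 4 = -3
uv = -4 - 3*e12


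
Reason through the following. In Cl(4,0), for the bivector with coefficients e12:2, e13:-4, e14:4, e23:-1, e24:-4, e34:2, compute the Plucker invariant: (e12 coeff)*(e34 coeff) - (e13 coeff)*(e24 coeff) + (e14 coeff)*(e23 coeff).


Plucker relation: af - be + cd
a*f = 2*2 = 4
b*e = (-4)*(-4) = 16
c*d = 4*(-1) = -4
af - be + cd = 4 - 16 + (-4)
= -16


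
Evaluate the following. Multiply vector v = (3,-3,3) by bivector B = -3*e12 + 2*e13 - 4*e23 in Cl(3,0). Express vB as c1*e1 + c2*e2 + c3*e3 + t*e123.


vB has grade-1 (vector) and grade-3 (trivector) parts: vB = (v _| B) + (v ^ B).
Vector part <vB>_1:
  e1: -v2*b12 - v3*b13 = -(-3)*(-3) - (3)*(2) = -15
  e2: v1*b12 - v3*b23 = (3)*(-3) - (3)*(-4) = 3
  e3: v1*b13 + v2*b23 = (3)*(2) + (-3)*(-4) = 18
Trivector part <vB>_3:
  e123: v1*b23 - v2*b13 + v3*b12 = (3)*(-4) - (-3)*(2) + (3)*(-3) = -15
vB = -15*e1 + 3*e2 + 18*e3 - 15*e123


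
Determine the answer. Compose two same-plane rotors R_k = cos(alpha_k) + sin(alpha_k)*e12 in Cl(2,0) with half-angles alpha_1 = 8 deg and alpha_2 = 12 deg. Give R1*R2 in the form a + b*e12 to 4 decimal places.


Same-plane rotors commute and their half-angles add:
R1*R2 = cos(a1 + a2) + sin(a1 + a2)*e12.
a1 + a2 = 8 + 12 = 20 deg
cos(20 deg) = 0.9397
sin(20 deg) = 0.3420
R1*R2 = 0.9397 + 0.3420*e12


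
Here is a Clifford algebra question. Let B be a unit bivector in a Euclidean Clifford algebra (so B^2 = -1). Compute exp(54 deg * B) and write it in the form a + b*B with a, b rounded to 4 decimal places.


For a unit bivector B with B^2 = -1, the exponential series gives
e^(theta*B) = cos(theta) + sin(theta)*B (the GA analogue of Euler's formula).
theta = 54 degrees = 0.942478 rad
cos(54 deg) = 0.5878
sin(54 deg) = 0.8090
exp(theta*B) = 0.5878 + 0.8090*B


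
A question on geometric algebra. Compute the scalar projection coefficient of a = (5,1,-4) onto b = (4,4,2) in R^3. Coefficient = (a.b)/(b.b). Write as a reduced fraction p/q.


Projection coefficient = (a . b) / (b . b)
a . b = 5*4 + 1*4 + (-4)*2
= 20 + 4 + (-8) = 16
b . b = 4^2 + 4^2 + 2^2
= 16 + 16 + 4 = 36
Coefficient = 16/36
In lowest terms: 4/9


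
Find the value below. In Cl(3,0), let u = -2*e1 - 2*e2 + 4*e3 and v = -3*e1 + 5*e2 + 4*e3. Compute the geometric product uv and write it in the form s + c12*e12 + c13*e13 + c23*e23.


In Cl(3,0): e_i^2 = 1, e_ie_j = -e_je_i for i != j.
Scalar part = u . v = (-2)*(-3) + (-2)*5 + 4*4
= 6 + (-10) + 16 = 12
e12 coeff = (-2)*5 - (-2)*(-3) = -10 - 6 = -16
e13 coeff = (-2)*4 - 4*(-3) = -8 - (-12) = 4
e23 coeff = (-2)*4 - 4*5 = -8 - 20 = -28
uv = 12 - 16*e12 + 4*e13 - 28*e23


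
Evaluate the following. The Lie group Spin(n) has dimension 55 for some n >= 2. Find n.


dim Spin(n) = dim so(n) = n(n-1)/2.
Solve n(n-1)/2 = 55, i.e. n^2 - n - 110 = 0.
Discriminant = 1 + 8*55 = 441
n = (1 + sqrt(441))/2 = (1 + 21)/2 = 11


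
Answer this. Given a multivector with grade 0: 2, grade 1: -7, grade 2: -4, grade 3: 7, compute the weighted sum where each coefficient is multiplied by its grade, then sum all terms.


Grade-weighted sum = sum of grade_k * coefficient_k
0*2 = 0
1*(-7) = -7
2*(-4) = -8
3*7 = 21
Total = 0 + (-7) + (-8) + 21 = 6


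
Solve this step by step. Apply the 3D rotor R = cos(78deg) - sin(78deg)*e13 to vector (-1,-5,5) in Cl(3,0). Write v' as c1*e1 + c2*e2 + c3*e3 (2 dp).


Rotor R = cos(78deg) - sin(78deg)*e13
Rotation angle theta = 2 * 78 = 156 degrees in the e13 plane (e1 -> e3).
The component perpendicular to the plane (e2) is invariant: v'_2 = v2 = -5.00
cos(156deg) = -0.9135, sin(156deg) = 0.4067
v'_1 = v1*cos(theta) - v3*sin(theta) = -1*(-0.9135) - 5*0.4067 = -1.12
v'_3 = v1*sin(theta) + v3*cos(theta) = -1*0.4067 + 5*(-0.9135) = -4.97
v' = -1.12*e1 - 5.00*e2 - 4.97*e3


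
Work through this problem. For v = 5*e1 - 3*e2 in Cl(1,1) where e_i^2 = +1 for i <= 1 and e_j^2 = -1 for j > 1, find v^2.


v^2 = sum of c_i^2 * e_i^2
Positive signature terms (e_i^2 = +1): 5^2 = 25
Negative signature terms (e_j^2 = -1): (-3)^2 = 9
v^2 = 25 - 9 = 16


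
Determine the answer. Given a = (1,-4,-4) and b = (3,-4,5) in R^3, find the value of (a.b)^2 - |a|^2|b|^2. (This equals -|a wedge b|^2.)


a . b = 1*3 + (-4)*(-4) + (-4)*5
= 3 + 16 + (-20) = -1
|a|^2 = 1^2 + (-4)^2 + (-4)^2 = 33
|b|^2 = 3^2 + (-4)^2 + 5^2 = 50
(a.b)^2 = (-1)^2 = 1
|a|^2 * |b|^2 = 33 * 50 = 1650
Result = 1 - 1650 = -1649


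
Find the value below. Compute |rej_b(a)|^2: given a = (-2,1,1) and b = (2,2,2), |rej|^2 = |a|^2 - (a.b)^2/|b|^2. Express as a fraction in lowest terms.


|a|^2 = (-2)^2 + 1^2 + 1^2 = 6
|b|^2 = 2^2 + 2^2 + 2^2 = 12
a . b = (-2)*2 + 1*2 + 1*2 = 0
(a.b)^2 = 0^2 = 0
|rej|^2 = 6 - 0/12
= (72 - 0)/12
= 72/12
In lowest terms: 6/1


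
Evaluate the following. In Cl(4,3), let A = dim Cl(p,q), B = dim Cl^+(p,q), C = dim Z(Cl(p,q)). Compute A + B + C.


n = 4 + 3 = 7
Total dim = 2^7 = 128
Even subalgebra dim = 2^6 = 64
n is odd, so center dim = 2
Sum = 128 + 64 + 2 = 194


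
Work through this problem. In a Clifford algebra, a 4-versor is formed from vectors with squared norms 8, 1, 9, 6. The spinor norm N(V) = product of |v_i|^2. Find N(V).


Spinor norm N(V) = |v1|^2 * |v2|^2 * ... * |v4|^2
= 8 * 1 * 9 * 6
Running product: 8, 8, 72, 432
N(V) = 432


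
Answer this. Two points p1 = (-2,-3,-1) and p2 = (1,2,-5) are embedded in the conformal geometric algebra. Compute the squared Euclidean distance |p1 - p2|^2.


p1 - p2 = (-3, -5, 4)
|p1 - p2|^2 = (-3)^2 + (-5)^2 + 4^2
= 9 + 25 + 16
= 50


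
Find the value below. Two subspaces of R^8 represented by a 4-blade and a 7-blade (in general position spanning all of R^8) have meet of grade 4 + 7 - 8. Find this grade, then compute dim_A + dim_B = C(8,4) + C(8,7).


Meet grade = grade(A) + grade(B) - n
= 4 + 7 - 8 = 3
C(8,4) = 70
C(8,7) = 8
dim_A + dim_B = 70 + 8 = 78


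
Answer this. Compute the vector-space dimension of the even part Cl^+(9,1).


Even subalgebra dimension = 2^(n-1)
n = 9 + 1 = 10
2^(10 - 1) = 2^9 = 512
Verification: sum of C(10,k) for even k = 1 + 45 + 210 + 210 + 45 + 1 = 512
Result = 512


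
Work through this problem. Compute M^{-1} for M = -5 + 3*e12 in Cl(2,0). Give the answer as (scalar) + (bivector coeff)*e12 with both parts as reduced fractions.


M = -5 + 3*e12, where e12^2 = -1.
Since M commutes with its reverse ~M = a - b*e12, M * ~M = a^2 - b^2*e12^2 = a^2 + b^2.
So M^{-1} = ~M / (a^2 + b^2) = (a - b*e12)/(a^2 + b^2).
a^2 + b^2 = 25 + 9 = 34
Scalar part = -5/34 = -5/34
Bivector coeff = -3/34 = -3/34
M^{-1} = -5/34 - 3/34*e12


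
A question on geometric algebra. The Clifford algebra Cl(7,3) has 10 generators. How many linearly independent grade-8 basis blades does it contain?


Number of grade-k basis blades in Cl(p,q) with n = p + q is C(n, k).
n = 7 + 3 = 10
C(10, 8) = 10! / (8! * 2!)
= 3628800 / (40320 * 2)
= 45


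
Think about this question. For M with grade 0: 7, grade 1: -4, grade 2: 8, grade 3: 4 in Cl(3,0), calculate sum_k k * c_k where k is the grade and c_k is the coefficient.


Grade-weighted sum = sum of grade_k * coefficient_k
0*7 = 0
1*(-4) = -4
2*8 = 16
3*4 = 12
Total = 0 + (-4) + 16 + 12 = 24


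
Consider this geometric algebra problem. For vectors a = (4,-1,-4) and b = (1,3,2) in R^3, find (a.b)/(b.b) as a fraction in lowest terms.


Projection coefficient = (a . b) / (b . b)
a . b = 4*1 + (-1)*3 + (-4)*2
= 4 + (-3) + (-8) = -7
b . b = 1^2 + 3^2 + 2^2
= 1 + 9 + 4 = 14
Coefficient = -7/14
In lowest terms: -1/2


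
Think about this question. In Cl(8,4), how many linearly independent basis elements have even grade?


Even subalgebra dimension = 2^(n-1)
n = 8 + 4 = 12
2^(12 - 1) = 2^11 = 2048
Verification: sum of C(12,k) for even k = 1 + 66 + 495 + 924 + 495 + 66 + 1 = 2048
Result = 2048


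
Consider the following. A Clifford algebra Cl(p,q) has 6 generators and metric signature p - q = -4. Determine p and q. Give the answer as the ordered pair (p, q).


We need p + q = 6 and p - q = -4.
Adding: 2p = 6 + (-4) = 2, so p = 1.
Then q = 6 - 1 = 5.
(p, q) = (1, 5)


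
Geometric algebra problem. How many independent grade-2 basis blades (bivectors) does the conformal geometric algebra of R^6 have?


The conformal model of R^6 uses Cl(7,1) with m = 6 + 2 = 8 generators.
Number of grade-2 blades = C(m, 2) = C(8, 2)
= 8*7/2 = 28


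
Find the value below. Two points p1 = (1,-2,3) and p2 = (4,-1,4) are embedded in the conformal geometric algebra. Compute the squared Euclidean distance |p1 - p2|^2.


p1 - p2 = (-3, -1, -1)
|p1 - p2|^2 = (-3)^2 + (-1)^2 + (-1)^2
= 9 + 1 + 1
= 11


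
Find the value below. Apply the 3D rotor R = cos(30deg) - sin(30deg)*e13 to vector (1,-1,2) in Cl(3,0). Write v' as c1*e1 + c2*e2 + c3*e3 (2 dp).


Rotor R = cos(30deg) - sin(30deg)*e13
Rotation angle theta = 2 * 30 = 60 degrees in the e13 plane (e1 -> e3).
The component perpendicular to the plane (e2) is invariant: v'_2 = v2 = -1.00
cos(60deg) = 0.5000, sin(60deg) = 0.8660
v'_1 = v1*cos(theta) - v3*sin(theta) = 1*0.5000 - 2*0.8660 = -1.23
v'_3 = v1*sin(theta) + v3*cos(theta) = 1*0.8660 + 2*0.5000 = 1.87
v' = -1.23*e1 - 1.00*e2 + 1.87*e3


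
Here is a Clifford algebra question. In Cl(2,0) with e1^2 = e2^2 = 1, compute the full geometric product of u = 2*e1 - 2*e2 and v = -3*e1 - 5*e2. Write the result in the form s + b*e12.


Expand: (2*e1 - 2*e2)(-3*e1 - 5*e2)
= 2*(-3)*e1e1 + 2*(-5)*e1e2 + (-2)*(-3)*e2e1 + (-2)*(-5)*e2e2
Using e1^2 = e2^2 = 1, e2e1 = -e1e2:
Scalar part s = 2*(-3) + (-2)*(-5) = -6 + 10 = 4
Bivector part b = 2*(-5) - (-2)*(-3) = -10 - 6 = -16
uv = 4 - 16*e12


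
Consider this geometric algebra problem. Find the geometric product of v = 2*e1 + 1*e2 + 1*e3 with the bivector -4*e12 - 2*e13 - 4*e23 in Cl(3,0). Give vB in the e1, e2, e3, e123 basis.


vB has grade-1 (vector) and grade-3 (trivector) parts: vB = (v _| B) + (v ^ B).
Vector part <vB>_1:
  e1: -v2*b12 - v3*b13 = -(1)*(-4) - (1)*(-2) = 6
  e2: v1*b12 - v3*b23 = (2)*(-4) - (1)*(-4) = -4
  e3: v1*b13 + v2*b23 = (2)*(-2) + (1)*(-4) = -8
Trivector part <vB>_3:
  e123: v1*b23 - v2*b13 + v3*b12 = (2)*(-4) - (1)*(-2) + (1)*(-4) = -10
vB = 6*e1 - 4*e2 - 8*e3 - 10*e123


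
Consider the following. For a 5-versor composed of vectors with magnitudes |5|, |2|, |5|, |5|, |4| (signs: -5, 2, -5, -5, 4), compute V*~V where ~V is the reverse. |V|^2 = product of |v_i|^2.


Each vector v_i has |v_i|^2 = s_i^2
Squared scales: (-5)^2 = 25, 2^2 = 4, (-5)^2 = 25, (-5)^2 = 25, 4^2 = 16
|V|^2 = 25 * 4 * 25 * 25 * 16
= 1000000


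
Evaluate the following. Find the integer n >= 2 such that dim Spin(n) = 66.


dim Spin(n) = dim so(n) = n(n-1)/2.
Solve n(n-1)/2 = 66, i.e. n^2 - n - 132 = 0.
Discriminant = 1 + 8*66 = 529
n = (1 + sqrt(529))/2 = (1 + 23)/2 = 12


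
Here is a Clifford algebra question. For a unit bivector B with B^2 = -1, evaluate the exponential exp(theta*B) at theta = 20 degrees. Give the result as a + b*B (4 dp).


For a unit bivector B with B^2 = -1, the exponential series gives
e^(theta*B) = cos(theta) + sin(theta)*B (the GA analogue of Euler's formula).
theta = 20 degrees = 0.349066 rad
cos(20 deg) = 0.9397
sin(20 deg) = 0.3420
exp(theta*B) = 0.9397 + 0.3420*B


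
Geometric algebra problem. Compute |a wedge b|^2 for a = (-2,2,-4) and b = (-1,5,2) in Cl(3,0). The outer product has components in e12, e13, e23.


a wedge b = (a1*b2 - a2*b1)*e12 + (a1*b3 - a3*b1)*e13 + (a2*b3 - a3*b2)*e23
e12 coeff: (-2)*5 - 2*(-1) = -10 - (-2) = -8
e13 coeff: (-2)*2 - (-4)*(-1) = -4 - 4 = -8
e23 coeff: 2*2 - (-4)*5 = 4 - (-20) = 24
|a wedge b|^2 = (-8)^2 + (-8)^2 + 24^2
= 64 + 64 + 576
= 704


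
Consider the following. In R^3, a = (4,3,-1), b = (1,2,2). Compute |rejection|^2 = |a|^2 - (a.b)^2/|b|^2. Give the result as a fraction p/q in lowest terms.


|a|^2 = 4^2 + 3^2 + (-1)^2 = 26
|b|^2 = 1^2 + 2^2 + 2^2 = 9
a . b = 4*1 + 3*2 + (-1)*2 = 8
(a.b)^2 = 8^2 = 64
|rej|^2 = 26 - 64/9
= (234 - 64)/9
= 170/9
In lowest terms: 170/9


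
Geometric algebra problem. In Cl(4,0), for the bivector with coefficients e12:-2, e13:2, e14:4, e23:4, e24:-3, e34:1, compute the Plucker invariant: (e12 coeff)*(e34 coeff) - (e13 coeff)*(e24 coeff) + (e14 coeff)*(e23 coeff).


Plucker relation: af - be + cd
a*f = (-2)*1 = -2
b*e = 2*(-3) = -6
c*d = 4*4 = 16
af - be + cd = -2 - (-6) + 16
= 20


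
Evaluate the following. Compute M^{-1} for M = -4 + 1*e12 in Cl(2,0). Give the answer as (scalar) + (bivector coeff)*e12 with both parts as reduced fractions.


M = -4 + 1*e12, where e12^2 = -1.
Since M commutes with its reverse ~M = a - b*e12, M * ~M = a^2 - b^2*e12^2 = a^2 + b^2.
So M^{-1} = ~M / (a^2 + b^2) = (a - b*e12)/(a^2 + b^2).
a^2 + b^2 = 16 + 1 = 17
Scalar part = -4/17 = -4/17
Bivector coeff = -1/17 = -1/17
M^{-1} = -4/17 - 1/17*e12


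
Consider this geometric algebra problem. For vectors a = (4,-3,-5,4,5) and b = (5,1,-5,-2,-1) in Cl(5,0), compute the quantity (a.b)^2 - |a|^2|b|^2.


a . b = 4*5 + (-3)*1 + (-5)*(-5) + 4*(-2) + 5*(-1)
= 20 + (-3) + 25 + (-8) + (-5) = 29
|a|^2 = 4^2 + (-3)^2 + (-5)^2 + 4^2 + 5^2 = 91
|b|^2 = 5^2 + 1^2 + (-5)^2 + (-2)^2 + (-1)^2 = 56
(a.b)^2 = 29^2 = 841
|a|^2 * |b|^2 = 91 * 56 = 5096
Result = 841 - 5096 = -4255


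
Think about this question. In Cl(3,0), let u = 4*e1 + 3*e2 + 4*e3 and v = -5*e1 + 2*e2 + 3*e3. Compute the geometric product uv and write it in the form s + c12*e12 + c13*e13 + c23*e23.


In Cl(3,0): e_i^2 = 1, e_ie_j = -e_je_i for i != j.
Scalar part = u . v = 4*(-5) + 3*2 + 4*3
= -20 + 6 + 12 = -2
e12 coeff = 4*2 - 3*(-5) = 8 - (-15) = 23
e13 coeff = 4*3 - 4*(-5) = 12 - (-20) = 32
e23 coeff = 3*3 - 4*2 = 9 - 8 = 1
uv = -2 + 23*e12 + 32*e13 + 1*e23


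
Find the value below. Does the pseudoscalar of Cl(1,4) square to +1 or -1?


The pseudoscalar I = e1...e_n (product of all n generators) of Cl(p,q) satisfies I^2 = (-1)^(q + n(n-1)/2).
p = 1, q = 4, n = p + q = 5
n(n-1)/2 = 5 * 4 / 2 = 10
Exponent = q + n(n-1)/2 = 4 + 10 = 14
I^2 = (-1)^14 = +1


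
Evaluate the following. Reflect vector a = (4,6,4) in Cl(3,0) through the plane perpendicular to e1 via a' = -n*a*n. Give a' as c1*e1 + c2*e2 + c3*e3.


Reflection formula: a' = -n*a*n, with n = e1 (unit vector, n^2 = 1).
For reflection through hyperplane perp to e1:
The component along e1 flips sign, others stay.
a = (4, 6, 4)
a' = (-4, 6, 4)
a' = -4*e1 + 6*e2 + 4*e3


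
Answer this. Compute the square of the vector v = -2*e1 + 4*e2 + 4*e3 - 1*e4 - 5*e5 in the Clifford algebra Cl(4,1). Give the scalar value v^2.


v^2 = sum of c_i^2 * e_i^2
Positive signature terms (e_i^2 = +1): (-2)^2 + 4^2 + 4^2 + (-1)^2 = 37
Negative signature terms (e_j^2 = -1): (-5)^2 = 25
v^2 = 37 - 25 = 12


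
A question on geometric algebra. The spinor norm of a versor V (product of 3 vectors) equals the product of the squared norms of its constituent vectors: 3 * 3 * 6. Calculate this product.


Spinor norm N(V) = |v1|^2 * |v2|^2 * ... * |v3|^2
= 3 * 3 * 6
Running product: 3, 9, 54
N(V) = 54


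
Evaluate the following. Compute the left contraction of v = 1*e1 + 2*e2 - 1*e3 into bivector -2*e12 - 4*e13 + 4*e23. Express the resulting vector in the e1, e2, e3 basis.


Left contraction v _| B = <vB>_1 (grade-1 part of the geometric product vB).
Using e1_|e12 = e2, e2_|e12 = -e1, e1_|e13 = e3, e3_|e13 = -e1, e2_|e23 = e3, e3_|e23 = -e2:
e1 coeff: -v2*b12 - v3*b13 = -(2)*(-2) - (-1)*(-4) = 0
e2 coeff: v1*b12 - v3*b23 = (1)*(-2) - (-1)*(4) = 2
e3 coeff: v1*b13 + v2*b23 = (1)*(-4) + (2)*(4) = 4
v _| B = 0*e1 + 2*e2 + 4*e3


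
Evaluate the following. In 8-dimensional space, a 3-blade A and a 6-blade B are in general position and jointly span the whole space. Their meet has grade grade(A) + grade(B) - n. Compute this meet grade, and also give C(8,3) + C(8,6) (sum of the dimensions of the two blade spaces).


Meet grade = grade(A) + grade(B) - n
= 3 + 6 - 8 = 1
C(8,3) = 56
C(8,6) = 28
dim_A + dim_B = 56 + 28 = 84


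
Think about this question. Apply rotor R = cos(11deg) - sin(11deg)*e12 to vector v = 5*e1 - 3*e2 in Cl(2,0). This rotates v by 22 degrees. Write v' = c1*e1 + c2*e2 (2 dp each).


Rotor R = cos(11deg) - sin(11deg)*e12
Rotation angle theta = 2 * 11 = 22 degrees
v' = R*v*~R rotates v by theta.
cos(22deg) = 0.9272, sin(22deg) = 0.3746
v'_1 = 5*cos(22deg) - (-3)*sin(22deg)
= 5*0.9272 - (-3)*0.3746
= 5.76
v'_2 = 5*sin(22deg) + (-3)*cos(22deg)
= 5*0.3746 + (-3)*0.9272
= -0.91
v' = 5.76*e1 - 0.91*e2


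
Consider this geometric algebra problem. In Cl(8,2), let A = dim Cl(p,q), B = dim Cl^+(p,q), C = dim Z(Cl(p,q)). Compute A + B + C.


n = 8 + 2 = 10
Total dim = 2^10 = 1024
Even subalgebra dim = 2^9 = 512
n is even, so center dim = 1
Sum = 1024 + 512 + 1 = 1537


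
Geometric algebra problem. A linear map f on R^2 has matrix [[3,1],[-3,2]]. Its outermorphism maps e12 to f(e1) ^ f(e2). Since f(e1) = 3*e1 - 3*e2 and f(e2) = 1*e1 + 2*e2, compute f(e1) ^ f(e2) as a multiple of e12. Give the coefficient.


The outermorphism of a linear map f sends e1^e2 to f(e1)^f(e2).
f(e1) = 3*e1 - 3*e2
f(e2) = 1*e1 + 2*e2
f(e1) ^ f(e2) = (3*e1 - 3*e2) ^ (1*e1 + 2*e2)
= 3*2*e12 + (-3)*1*e21
= (6 - (-3))*e12
= 9*e12
Coefficient = 9


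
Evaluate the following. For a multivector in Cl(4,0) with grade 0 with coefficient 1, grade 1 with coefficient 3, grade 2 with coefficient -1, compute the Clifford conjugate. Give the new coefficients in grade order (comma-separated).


Clifford conjugate sign for grade k: (-1)^(k(k+1)/2)
Grade 0: (-1)^(0*1/2) = (-1)^0 = 1, coeff 1 -> 1
Grade 1: (-1)^(1*2/2) = (-1)^1 = -1, coeff 3 -> -3
Grade 2: (-1)^(2*3/2) = (-1)^3 = -1, coeff -1 -> 1
Conjugated coefficients: 1, -3, 1


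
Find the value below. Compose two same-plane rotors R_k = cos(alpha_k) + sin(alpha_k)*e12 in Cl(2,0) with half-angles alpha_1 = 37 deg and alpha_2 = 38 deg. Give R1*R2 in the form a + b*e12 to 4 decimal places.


Same-plane rotors commute and their half-angles add:
R1*R2 = cos(a1 + a2) + sin(a1 + a2)*e12.
a1 + a2 = 37 + 38 = 75 deg
cos(75 deg) = 0.2588
sin(75 deg) = 0.9659
R1*R2 = 0.2588 + 0.9659*e12


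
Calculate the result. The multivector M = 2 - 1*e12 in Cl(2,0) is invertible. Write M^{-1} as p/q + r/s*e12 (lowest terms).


M = 2 - 1*e12, where e12^2 = -1.
Since M commutes with its reverse ~M = a - b*e12, M * ~M = a^2 - b^2*e12^2 = a^2 + b^2.
So M^{-1} = ~M / (a^2 + b^2) = (a - b*e12)/(a^2 + b^2).
a^2 + b^2 = 4 + 1 = 5
Scalar part = 2/5 = 2/5
Bivector coeff = 1/5 = 1/5
M^{-1} = 2/5 + 1/5*e12


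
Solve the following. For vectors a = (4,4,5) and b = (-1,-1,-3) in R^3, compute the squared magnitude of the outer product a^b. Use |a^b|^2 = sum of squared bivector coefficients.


a wedge b = (a1*b2 - a2*b1)*e12 + (a1*b3 - a3*b1)*e13 + (a2*b3 - a3*b2)*e23
e12 coeff: 4*(-1) - 4*(-1) = -4 - (-4) = 0
e13 coeff: 4*(-3) - 5*(-1) = -12 - (-5) = -7
e23 coeff: 4*(-3) - 5*(-1) = -12 - (-5) = -7
|a wedge b|^2 = 0^2 + (-7)^2 + (-7)^2
= 0 + 49 + 49
= 98


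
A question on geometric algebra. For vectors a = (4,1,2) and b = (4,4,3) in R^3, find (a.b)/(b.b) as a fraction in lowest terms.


Projection coefficient = (a . b) / (b . b)
a . b = 4*4 + 1*4 + 2*3
= 16 + 4 + 6 = 26
b . b = 4^2 + 4^2 + 3^2
= 16 + 16 + 9 = 41
Coefficient = 26/41
In lowest terms: 26/41


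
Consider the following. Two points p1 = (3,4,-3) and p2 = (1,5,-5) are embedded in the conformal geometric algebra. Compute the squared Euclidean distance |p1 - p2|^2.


p1 - p2 = (2, -1, 2)
|p1 - p2|^2 = 2^2 + (-1)^2 + 2^2
= 4 + 1 + 4
= 9


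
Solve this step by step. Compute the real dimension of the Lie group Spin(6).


Spin(n) double-covers SO(n); both have Lie algebra so(n) of dimension n(n-1)/2.
n = 6
n(n-1) = 6 * 5 = 30
dim Spin(6) = 30/2 = 15


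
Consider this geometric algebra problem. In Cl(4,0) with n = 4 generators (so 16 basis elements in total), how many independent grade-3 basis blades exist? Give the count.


Number of grade-k basis blades in Cl(p,q) with n = p + q is C(n, k).
n = 4 + 0 = 4
C(4, 3) = 4! / (3! * 1!)
= 24 / (6 * 1)
= 4


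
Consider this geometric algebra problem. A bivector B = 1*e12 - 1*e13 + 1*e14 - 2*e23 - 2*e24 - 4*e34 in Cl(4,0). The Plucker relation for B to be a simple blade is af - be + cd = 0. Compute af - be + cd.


Plucker relation: af - be + cd
a*f = 1*(-4) = -4
b*e = (-1)*(-2) = 2
c*d = 1*(-2) = -2
af - be + cd = -4 - 2 + (-2)
= -8


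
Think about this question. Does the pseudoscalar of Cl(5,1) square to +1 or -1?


The pseudoscalar I = e1...e_n (product of all n generators) of Cl(p,q) satisfies I^2 = (-1)^(q + n(n-1)/2).
p = 5, q = 1, n = p + q = 6
n(n-1)/2 = 6 * 5 / 2 = 15
Exponent = q + n(n-1)/2 = 1 + 15 = 16
I^2 = (-1)^16 = +1


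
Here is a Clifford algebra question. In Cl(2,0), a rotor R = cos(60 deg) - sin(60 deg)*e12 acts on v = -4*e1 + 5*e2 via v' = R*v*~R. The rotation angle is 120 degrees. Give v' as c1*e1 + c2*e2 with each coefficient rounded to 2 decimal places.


Rotor R = cos(60deg) - sin(60deg)*e12
Rotation angle theta = 2 * 60 = 120 degrees
v' = R*v*~R rotates v by theta.
cos(120deg) = -0.5000, sin(120deg) = 0.8660
v'_1 = -4*cos(120deg) - 5*sin(120deg)
= -4*(-0.5000) - 5*0.8660
= -2.33
v'_2 = -4*sin(120deg) + 5*cos(120deg)
= -4*0.8660 + 5*(-0.5000)
= -5.96
v' = -2.33*e1 - 5.96*e2


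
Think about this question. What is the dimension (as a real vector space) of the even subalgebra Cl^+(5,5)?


Even subalgebra dimension = 2^(n-1)
n = 5 + 5 = 10
2^(10 - 1) = 2^9 = 512
Verification: sum of C(10,k) for even k = 1 + 45 + 210 + 210 + 45 + 1 = 512
Result = 512


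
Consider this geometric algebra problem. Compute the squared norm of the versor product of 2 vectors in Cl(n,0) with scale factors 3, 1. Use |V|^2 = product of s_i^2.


Each vector v_i has |v_i|^2 = s_i^2
Squared scales: 3^2 = 9, 1^2 = 1
|V|^2 = 9 * 1
= 9


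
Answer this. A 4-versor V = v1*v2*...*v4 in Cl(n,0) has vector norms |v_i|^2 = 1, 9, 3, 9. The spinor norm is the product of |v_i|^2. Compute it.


Spinor norm N(V) = |v1|^2 * |v2|^2 * ... * |v4|^2
= 1 * 9 * 3 * 9
Running product: 1, 9, 27, 243
N(V) = 243


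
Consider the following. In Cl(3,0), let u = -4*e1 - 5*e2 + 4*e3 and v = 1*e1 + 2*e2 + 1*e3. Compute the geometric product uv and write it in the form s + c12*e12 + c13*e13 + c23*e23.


In Cl(3,0): e_i^2 = 1, e_ie_j = -e_je_i for i != j.
Scalar part = u . v = (-4)*1 + (-5)*2 + 4*1
= -4 + (-10) + 4 = -10
e12 coeff = (-4)*2 - (-5)*1 = -8 - (-5) = -3
e13 coeff = (-4)*1 - 4*1 = -4 - 4 = -8
e23 coeff = (-5)*1 - 4*2 = -5 - 8 = -13
uv = -10 - 3*e12 - 8*e13 - 13*e23


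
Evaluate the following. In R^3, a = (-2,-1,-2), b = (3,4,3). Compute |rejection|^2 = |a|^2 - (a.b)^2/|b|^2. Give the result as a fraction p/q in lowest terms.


|a|^2 = (-2)^2 + (-1)^2 + (-2)^2 = 9
|b|^2 = 3^2 + 4^2 + 3^2 = 34
a . b = (-2)*3 + (-1)*4 + (-2)*3 = -16
(a.b)^2 = (-16)^2 = 256
|rej|^2 = 9 - 256/34
= (306 - 256)/34
= 50/34
In lowest terms: 25/17


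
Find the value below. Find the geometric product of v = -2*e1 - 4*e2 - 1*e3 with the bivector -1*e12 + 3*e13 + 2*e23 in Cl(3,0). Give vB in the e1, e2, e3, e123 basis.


vB has grade-1 (vector) and grade-3 (trivector) parts: vB = (v _| B) + (v ^ B).
Vector part <vB>_1:
  e1: -v2*b12 - v3*b13 = -(-4)*(-1) - (-1)*(3) = -1
  e2: v1*b12 - v3*b23 = (-2)*(-1) - (-1)*(2) = 4
  e3: v1*b13 + v2*b23 = (-2)*(3) + (-4)*(2) = -14
Trivector part <vB>_3:
  e123: v1*b23 - v2*b13 + v3*b12 = (-2)*(2) - (-4)*(3) + (-1)*(-1) = 9
vB = -1*e1 + 4*e2 - 14*e3 + 9*e123


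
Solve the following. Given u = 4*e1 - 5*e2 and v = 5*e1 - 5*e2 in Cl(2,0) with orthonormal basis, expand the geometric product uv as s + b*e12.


Expand: (4*e1 - 5*e2)(5*e1 - 5*e2)
= 4*5*e1e1 + 4*(-5)*e1e2 + (-5)*5*e2e1 + (-5)*(-5)*e2e2
Using e1^2 = e2^2 = 1, e2e1 = -e1e2:
Scalar part s = 4*5 + (-5)*(-5) = 20 + 25 = 45
Bivector part b = 4*(-5) - (-5)*5 = -20 - (-25) = 5
uv = 45 + 5*e12


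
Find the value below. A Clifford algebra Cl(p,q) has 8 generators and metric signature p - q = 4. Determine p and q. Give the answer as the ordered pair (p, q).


We need p + q = 8 and p - q = 4.
Adding: 2p = 8 + 4 = 12, so p = 6.
Then q = 8 - 6 = 2.
(p, q) = (6, 2)


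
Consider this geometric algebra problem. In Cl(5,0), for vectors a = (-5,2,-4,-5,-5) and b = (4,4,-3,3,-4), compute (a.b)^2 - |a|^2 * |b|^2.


a . b = (-5)*4 + 2*4 + (-4)*(-3) + (-5)*3 + (-5)*(-4)
= -20 + 8 + 12 + (-15) + 20 = 5
|a|^2 = (-5)^2 + 2^2 + (-4)^2 + (-5)^2 + (-5)^2 = 95
|b|^2 = 4^2 + 4^2 + (-3)^2 + 3^2 + (-4)^2 = 66
(a.b)^2 = 5^2 = 25
|a|^2 * |b|^2 = 95 * 66 = 6270
Result = 25 - 6270 = -6245


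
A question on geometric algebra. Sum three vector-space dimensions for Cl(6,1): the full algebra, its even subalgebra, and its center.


n = 6 + 1 = 7
Total dim = 2^7 = 128
Even subalgebra dim = 2^6 = 64
n is odd, so center dim = 2
Sum = 128 + 64 + 2 = 194


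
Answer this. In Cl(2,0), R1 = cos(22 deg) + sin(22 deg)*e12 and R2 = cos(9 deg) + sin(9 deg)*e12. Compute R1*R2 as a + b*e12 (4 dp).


Same-plane rotors commute and their half-angles add:
R1*R2 = cos(a1 + a2) + sin(a1 + a2)*e12.
a1 + a2 = 22 + 9 = 31 deg
cos(31 deg) = 0.8572
sin(31 deg) = 0.5150
R1*R2 = 0.8572 + 0.5150*e12


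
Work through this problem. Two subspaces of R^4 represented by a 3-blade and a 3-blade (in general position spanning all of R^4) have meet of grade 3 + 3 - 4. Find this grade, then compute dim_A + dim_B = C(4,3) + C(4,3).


Meet grade = grade(A) + grade(B) - n
= 3 + 3 - 4 = 2
C(4,3) = 4
C(4,3) = 4
dim_A + dim_B = 4 + 4 = 8


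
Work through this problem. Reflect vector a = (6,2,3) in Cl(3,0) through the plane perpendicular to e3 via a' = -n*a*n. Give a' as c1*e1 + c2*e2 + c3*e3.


Reflection formula: a' = -n*a*n, with n = e3 (unit vector, n^2 = 1).
For reflection through hyperplane perp to e3:
The component along e3 flips sign, others stay.
a = (6, 2, 3)
a' = (6, 2, -3)
a' = 6*e1 + 2*e2 - 3*e3


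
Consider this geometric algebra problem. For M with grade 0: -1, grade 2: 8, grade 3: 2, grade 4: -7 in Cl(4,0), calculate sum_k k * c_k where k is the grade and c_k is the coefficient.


Grade-weighted sum = sum of grade_k * coefficient_k
0*(-1) = 0
2*8 = 16
3*2 = 6
4*(-7) = -28
Total = 0 + 16 + 6 + (-28) = -6


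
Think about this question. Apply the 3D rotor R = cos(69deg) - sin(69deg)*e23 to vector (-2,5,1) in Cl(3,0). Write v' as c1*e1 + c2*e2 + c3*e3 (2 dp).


Rotor R = cos(69deg) - sin(69deg)*e23
Rotation angle theta = 2 * 69 = 138 degrees in the e23 plane (e2 -> e3).
The component perpendicular to the plane (e1) is invariant: v'_1 = v1 = -2.00
cos(138deg) = -0.7431, sin(138deg) = 0.6691
v'_2 = v2*cos(theta) - v3*sin(theta) = 5*(-0.7431) - 1*0.6691 = -4.38
v'_3 = v2*sin(theta) + v3*cos(theta) = 5*0.6691 + 1*(-0.7431) = 2.60
v' = -2.00*e1 - 4.38*e2 + 2.60*e3


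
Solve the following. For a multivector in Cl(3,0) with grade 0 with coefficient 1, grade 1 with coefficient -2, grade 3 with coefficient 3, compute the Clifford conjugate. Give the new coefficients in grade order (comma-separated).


Clifford conjugate sign for grade k: (-1)^(k(k+1)/2)
Grade 0: (-1)^(0*1/2) = (-1)^0 = 1, coeff 1 -> 1
Grade 1: (-1)^(1*2/2) = (-1)^1 = -1, coeff -2 -> 2
Grade 3: (-1)^(3*4/2) = (-1)^6 = 1, coeff 3 -> 3
Conjugated coefficients: 1, 2, 3


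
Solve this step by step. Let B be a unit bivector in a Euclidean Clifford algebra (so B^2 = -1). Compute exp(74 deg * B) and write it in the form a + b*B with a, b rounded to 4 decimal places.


For a unit bivector B with B^2 = -1, the exponential series gives
e^(theta*B) = cos(theta) + sin(theta)*B (the GA analogue of Euler's formula).
theta = 74 degrees = 1.291544 rad
cos(74 deg) = 0.2756
sin(74 deg) = 0.9613
exp(theta*B) = 0.2756 + 0.9613*B


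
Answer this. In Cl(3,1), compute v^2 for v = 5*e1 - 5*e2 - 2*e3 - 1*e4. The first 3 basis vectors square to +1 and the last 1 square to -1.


v^2 = sum of c_i^2 * e_i^2
Positive signature terms (e_i^2 = +1): 5^2 + (-5)^2 + (-2)^2 = 54
Negative signature terms (e_j^2 = -1): (-1)^2 = 1
v^2 = 54 - 1 = 53


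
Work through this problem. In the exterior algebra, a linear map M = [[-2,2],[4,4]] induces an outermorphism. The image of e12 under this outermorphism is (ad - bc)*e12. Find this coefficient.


The outermorphism of a linear map f sends e1^e2 to f(e1)^f(e2).
f(e1) = -2*e1 + 4*e2
f(e2) = 2*e1 + 4*e2
f(e1) ^ f(e2) = (-2*e1 + 4*e2) ^ (2*e1 + 4*e2)
= (-2)*4*e12 + 4*2*e21
= (-8 - 8)*e12
= -16*e12
Coefficient = -16


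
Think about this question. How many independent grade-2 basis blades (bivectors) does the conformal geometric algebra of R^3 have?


The conformal model of R^3 uses Cl(4,1) with m = 3 + 2 = 5 generators.
Number of grade-2 blades = C(m, 2) = C(5, 2)
= 5*4/2 = 10


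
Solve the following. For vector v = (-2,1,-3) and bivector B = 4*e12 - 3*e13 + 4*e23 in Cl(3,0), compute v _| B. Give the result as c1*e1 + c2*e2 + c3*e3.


Left contraction v _| B = <vB>_1 (grade-1 part of the geometric product vB).
Using e1_|e12 = e2, e2_|e12 = -e1, e1_|e13 = e3, e3_|e13 = -e1, e2_|e23 = e3, e3_|e23 = -e2:
e1 coeff: -v2*b12 - v3*b13 = -(1)*(4) - (-3)*(-3) = -13
e2 coeff: v1*b12 - v3*b23 = (-2)*(4) - (-3)*(4) = 4
e3 coeff: v1*b13 + v2*b23 = (-2)*(-3) + (1)*(4) = 10
v _| B = -13*e1 + 4*e2 + 10*e3


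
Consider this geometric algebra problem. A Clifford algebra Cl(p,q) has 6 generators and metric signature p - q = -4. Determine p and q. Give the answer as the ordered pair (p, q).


We need p + q = 6 and p - q = -4.
Adding: 2p = 6 + (-4) = 2, so p = 1.
Then q = 6 - 1 = 5.
(p, q) = (1, 5)


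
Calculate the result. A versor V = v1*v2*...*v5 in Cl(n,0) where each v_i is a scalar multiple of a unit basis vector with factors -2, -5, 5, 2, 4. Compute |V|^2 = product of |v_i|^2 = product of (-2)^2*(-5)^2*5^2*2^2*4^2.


Each vector v_i has |v_i|^2 = s_i^2
Squared scales: (-2)^2 = 4, (-5)^2 = 25, 5^2 = 25, 2^2 = 4, 4^2 = 16
|V|^2 = 4 * 25 * 25 * 4 * 16
= 160000


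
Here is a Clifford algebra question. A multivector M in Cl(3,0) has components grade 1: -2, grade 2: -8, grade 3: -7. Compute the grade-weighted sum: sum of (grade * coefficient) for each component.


Grade-weighted sum = sum of grade_k * coefficient_k
1*(-2) = -2
2*(-8) = -16
3*(-7) = -21
Total = -2 + (-16) + (-21) = -39


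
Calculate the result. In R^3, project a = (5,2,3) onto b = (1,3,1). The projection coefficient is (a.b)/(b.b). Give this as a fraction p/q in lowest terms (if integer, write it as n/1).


Projection coefficient = (a . b) / (b . b)
a . b = 5*1 + 2*3 + 3*1
= 5 + 6 + 3 = 14
b . b = 1^2 + 3^2 + 1^2
= 1 + 9 + 1 = 11
Coefficient = 14/11
In lowest terms: 14/11


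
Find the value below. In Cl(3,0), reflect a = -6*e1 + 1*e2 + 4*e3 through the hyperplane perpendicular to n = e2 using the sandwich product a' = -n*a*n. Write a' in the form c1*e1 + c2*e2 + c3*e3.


Reflection formula: a' = -n*a*n, with n = e2 (unit vector, n^2 = 1).
For reflection through hyperplane perp to e2:
The component along e2 flips sign, others stay.
a = (-6, 1, 4)
a' = (-6, -1, 4)
a' = -6*e1 - 1*e2 + 4*e3
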